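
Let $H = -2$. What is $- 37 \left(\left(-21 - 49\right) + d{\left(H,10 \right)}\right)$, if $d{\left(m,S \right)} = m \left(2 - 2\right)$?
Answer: $2590$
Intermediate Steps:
$d{\left(m,S \right)} = 0$ ($d{\left(m,S \right)} = m 0 = 0$)
$- 37 \left(\left(-21 - 49\right) + d{\left(H,10 \right)}\right) = - 37 \left(\left(-21 - 49\right) + 0\right) = - 37 \left(-70 + 0\right) = \left(-37\right) \left(-70\right) = 2590$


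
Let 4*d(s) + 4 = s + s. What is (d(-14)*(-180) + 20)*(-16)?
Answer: -23360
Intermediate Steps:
d(s) = -1 + s/2 (d(s) = -1 + (s + s)/4 = -1 + (2*s)/4 = -1 + s/2)
(d(-14)*(-180) + 20)*(-16) = ((-1 + (1/2)*(-14))*(-180) + 20)*(-16) = ((-1 - 7)*(-180) + 20)*(-16) = (-8*(-180) + 20)*(-16) = (1440 + 20)*(-16) = 1460*(-16) = -23360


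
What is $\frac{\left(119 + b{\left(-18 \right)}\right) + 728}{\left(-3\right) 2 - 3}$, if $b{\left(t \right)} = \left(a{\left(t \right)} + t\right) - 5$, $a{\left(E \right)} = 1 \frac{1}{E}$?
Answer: $- \frac{14831}{162} \approx -91.549$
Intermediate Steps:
$a{\left(E \right)} = \frac{1}{E}$
$b{\left(t \right)} = -5 + t + \frac{1}{t}$ ($b{\left(t \right)} = \left(\frac{1}{t} + t\right) - 5 = \left(t + \frac{1}{t}\right) - 5 = -5 + t + \frac{1}{t}$)
$\frac{\left(119 + b{\left(-18 \right)}\right) + 728}{\left(-3\right) 2 - 3} = \frac{\left(119 - \left(23 + \frac{1}{18}\right)\right) + 728}{\left(-3\right) 2 - 3} = \frac{\left(119 - \frac{415}{18}\right) + 728}{-6 - 3} = \frac{\left(119 - \frac{415}{18}\right) + 728}{-9} = \left(\frac{1727}{18} + 728\right) \left(- \frac{1}{9}\right) = \frac{14831}{18} \left(- \frac{1}{9}\right) = - \frac{14831}{162}$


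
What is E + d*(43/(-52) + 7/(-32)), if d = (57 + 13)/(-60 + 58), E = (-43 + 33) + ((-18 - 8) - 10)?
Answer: -3911/416 ≈ -9.4014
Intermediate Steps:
E = -46 (E = -10 + (-26 - 10) = -10 - 36 = -46)
d = -35 (d = 70/(-2) = 70*(-½) = -35)
E + d*(43/(-52) + 7/(-32)) = -46 - 35*(43/(-52) + 7/(-32)) = -46 - 35*(43*(-1/52) + 7*(-1/32)) = -46 - 35*(-43/52 - 7/32) = -46 - 35*(-435/416) = -46 + 15225/416 = -3911/416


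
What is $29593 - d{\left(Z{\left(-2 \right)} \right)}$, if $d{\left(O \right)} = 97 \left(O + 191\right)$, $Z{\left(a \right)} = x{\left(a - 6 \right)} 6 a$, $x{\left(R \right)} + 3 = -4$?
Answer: $2918$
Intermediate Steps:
$x{\left(R \right)} = -7$ ($x{\left(R \right)} = -3 - 4 = -7$)
$Z{\left(a \right)} = - 42 a$ ($Z{\left(a \right)} = \left(-7\right) 6 a = - 42 a$)
$d{\left(O \right)} = 18527 + 97 O$ ($d{\left(O \right)} = 97 \left(191 + O\right) = 18527 + 97 O$)
$29593 - d{\left(Z{\left(-2 \right)} \right)} = 29593 - \left(18527 + 97 \left(\left(-42\right) \left(-2\right)\right)\right) = 29593 - \left(18527 + 97 \cdot 84\right) = 29593 - \left(18527 + 8148\right) = 29593 - 26675 = 2918$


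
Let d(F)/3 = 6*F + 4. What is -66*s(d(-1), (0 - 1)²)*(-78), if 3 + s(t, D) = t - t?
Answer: -15444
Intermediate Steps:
d(F) = 12 + 18*F (d(F) = 3*(6*F + 4) = 3*(4 + 6*F) = 12 + 18*F)
s(t, D) = -3 (s(t, D) = -3 + (t - t) = -3 + 0 = -3)
-66*s(d(-1), (0 - 1)²)*(-78) = -66*(-3)*(-78) = 198*(-78) = -15444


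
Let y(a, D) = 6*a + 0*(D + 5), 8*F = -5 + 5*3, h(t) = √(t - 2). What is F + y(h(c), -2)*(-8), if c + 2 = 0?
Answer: 5/4 - 96*I ≈ 1.25 - 96.0*I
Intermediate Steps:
c = -2 (c = -2 + 0 = -2)
h(t) = √(-2 + t)
F = 5/4 (F = (-5 + 5*3)/8 = (-5 + 15)/8 = (⅛)*10 = 5/4 ≈ 1.2500)
y(a, D) = 6*a (y(a, D) = 6*a + 0*(5 + D) = 6*a + 0 = 6*a)
F + y(h(c), -2)*(-8) = 5/4 + (6*√(-2 - 2))*(-8) = 5/4 + (6*√(-4))*(-8) = 5/4 + (6*(2*I))*(-8) = 5/4 + (12*I)*(-8) = 5/4 - 96*I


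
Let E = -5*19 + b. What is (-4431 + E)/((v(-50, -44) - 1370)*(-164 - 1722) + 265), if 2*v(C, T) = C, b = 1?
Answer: -905/526247 ≈ -0.0017197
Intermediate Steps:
v(C, T) = C/2
E = -94 (E = -5*19 + 1 = -95 + 1 = -94)
(-4431 + E)/((v(-50, -44) - 1370)*(-164 - 1722) + 265) = (-4431 - 94)/(((½)*(-50) - 1370)*(-164 - 1722) + 265) = -4525/((-25 - 1370)*(-1886) + 265) = -4525/(-1395*(-1886) + 265) = -4525/(2630970 + 265) = -4525/2631235 = -4525*1/2631235 = -905/526247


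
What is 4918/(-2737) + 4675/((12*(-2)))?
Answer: -12913507/65688 ≈ -196.59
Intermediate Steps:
4918/(-2737) + 4675/((12*(-2))) = 4918*(-1/2737) + 4675/(-24) = -4918/2737 + 4675*(-1/24) = -4918/2737 - 4675/24 = -12913507/65688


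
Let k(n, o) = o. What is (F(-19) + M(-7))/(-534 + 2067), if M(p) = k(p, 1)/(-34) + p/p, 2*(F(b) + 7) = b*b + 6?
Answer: 431/3723 ≈ 0.11577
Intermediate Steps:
F(b) = -4 + b²/2 (F(b) = -7 + (b*b + 6)/2 = -7 + (b² + 6)/2 = -7 + (6 + b²)/2 = -7 + (3 + b²/2) = -4 + b²/2)
M(p) = 33/34 (M(p) = 1/(-34) + p/p = 1*(-1/34) + 1 = -1/34 + 1 = 33/34)
(F(-19) + M(-7))/(-534 + 2067) = ((-4 + (½)*(-19)²) + 33/34)/(-534 + 2067) = ((-4 + (½)*361) + 33/34)/1533 = ((-4 + 361/2) + 33/34)*(1/1533) = (353/2 + 33/34)*(1/1533) = (3017/17)*(1/1533) = 431/3723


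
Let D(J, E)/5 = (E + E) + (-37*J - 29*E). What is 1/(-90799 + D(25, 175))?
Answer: -1/119049 ≈ -8.3999e-6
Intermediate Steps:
D(J, E) = -185*J - 135*E (D(J, E) = 5*((E + E) + (-37*J - 29*E)) = 5*(2*E + (-37*J - 29*E)) = 5*(-37*J - 27*E) = -185*J - 135*E)
1/(-90799 + D(25, 175)) = 1/(-90799 + (-185*25 - 135*175)) = 1/(-90799 + (-4625 - 23625)) = 1/(-90799 - 28250) = 1/(-119049) = -1/119049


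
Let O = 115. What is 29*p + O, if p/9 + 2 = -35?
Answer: -9542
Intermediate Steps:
p = -333 (p = -18 + 9*(-35) = -18 - 315 = -333)
29*p + O = 29*(-333) + 115 = -9657 + 115 = -9542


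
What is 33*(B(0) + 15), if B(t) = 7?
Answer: 726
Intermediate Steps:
33*(B(0) + 15) = 33*(7 + 15) = 33*22 = 726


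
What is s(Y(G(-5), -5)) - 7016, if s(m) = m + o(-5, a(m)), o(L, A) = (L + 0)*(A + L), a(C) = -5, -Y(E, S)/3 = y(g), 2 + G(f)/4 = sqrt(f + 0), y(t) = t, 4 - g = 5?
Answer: -6963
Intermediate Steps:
g = -1 (g = 4 - 1*5 = 4 - 5 = -1)
G(f) = -8 + 4*sqrt(f) (G(f) = -8 + 4*sqrt(f + 0) = -8 + 4*sqrt(f))
Y(E, S) = 3 (Y(E, S) = -3*(-1) = 3)
o(L, A) = L*(A + L)
s(m) = 50 + m (s(m) = m - 5*(-5 - 5) = m - 5*(-10) = m + 50 = 50 + m)
s(Y(G(-5), -5)) - 7016 = (50 + 3) - 7016 = 53 - 7016 = -6963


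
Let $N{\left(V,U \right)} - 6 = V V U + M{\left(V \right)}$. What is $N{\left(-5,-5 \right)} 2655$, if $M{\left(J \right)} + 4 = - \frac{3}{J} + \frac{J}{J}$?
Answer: $-322317$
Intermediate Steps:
$M{\left(J \right)} = -3 - \frac{3}{J}$ ($M{\left(J \right)} = -4 - \left(\frac{3}{J} - \frac{J}{J}\right) = -4 + \left(- \frac{3}{J} + 1\right) = -4 + \left(1 - \frac{3}{J}\right) = -3 - \frac{3}{J}$)
$N{\left(V,U \right)} = 3 - \frac{3}{V} + U V^{2}$ ($N{\left(V,U \right)} = 6 - \left(3 + \frac{3}{V} - V V U\right) = 6 - \left(3 + \frac{3}{V} - V^{2} U\right) = 6 - \left(3 + \frac{3}{V} - U V^{2}\right) = 3 - \frac{3}{V} + U V^{2}$)
$N{\left(-5,-5 \right)} 2655 = \left(3 - \frac{3}{-5} - 5 \left(-5\right)^{2}\right) 2655 = \left(3 - - \frac{3}{5} - 125\right) 2655 = \left(3 + \frac{3}{5} - 125\right) 2655 = \left(- \frac{607}{5}\right) 2655 = -322317$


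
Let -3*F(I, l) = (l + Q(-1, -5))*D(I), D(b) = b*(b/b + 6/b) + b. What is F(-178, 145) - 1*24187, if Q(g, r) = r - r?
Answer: -21811/3 ≈ -7270.3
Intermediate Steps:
Q(g, r) = 0
D(b) = b + b*(1 + 6/b) (D(b) = b*(1 + 6/b) + b = b + b*(1 + 6/b))
F(I, l) = -l*(6 + 2*I)/3 (F(I, l) = -(l + 0)*(6 + 2*I)/3 = -l*(6 + 2*I)/3)
F(-178, 145) - 1*24187 = -2/3*145*(3 - 178) - 1*24187 = -2/3*145*(-175) - 24187 = 50750/3 - 24187 = -21811/3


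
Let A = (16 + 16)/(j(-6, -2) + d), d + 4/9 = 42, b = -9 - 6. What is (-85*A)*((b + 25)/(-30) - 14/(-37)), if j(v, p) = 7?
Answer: -40800/16169 ≈ -2.5233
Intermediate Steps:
b = -15
d = 374/9 (d = -4/9 + 42 = 374/9 ≈ 41.556)
A = 288/437 (A = (16 + 16)/(7 + 374/9) = 32/(437/9) = 32*(9/437) = 288/437 ≈ 0.65904)
(-85*A)*((b + 25)/(-30) - 14/(-37)) = (-85*288/437)*((-15 + 25)/(-30) - 14/(-37)) = -24480*(10*(-1/30) - 14*(-1/37))/437 = -24480*(-⅓ + 14/37)/437 = -24480/437*5/111 = -40800/16169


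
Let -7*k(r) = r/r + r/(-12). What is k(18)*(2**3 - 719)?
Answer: -711/14 ≈ -50.786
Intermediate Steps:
k(r) = -1/7 + r/84 (k(r) = -(r/r + r/(-12))/7 = -(1 + r*(-1/12))/7 = -(1 - r/12)/7 = -1/7 + r/84)
k(18)*(2**3 - 719) = (-1/7 + (1/84)*18)*(2**3 - 719) = (-1/7 + 3/14)*(8 - 719) = (1/14)*(-711) = -711/14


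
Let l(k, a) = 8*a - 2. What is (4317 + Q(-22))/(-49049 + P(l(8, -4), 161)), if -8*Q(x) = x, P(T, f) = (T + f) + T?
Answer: -17279/195824 ≈ -0.088237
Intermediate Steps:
l(k, a) = -2 + 8*a
P(T, f) = f + 2*T
Q(x) = -x/8
(4317 + Q(-22))/(-49049 + P(l(8, -4), 161)) = (4317 - ⅛*(-22))/(-49049 + (161 + 2*(-2 + 8*(-4)))) = (4317 + 11/4)/(-49049 + (161 + 2*(-2 - 32))) = 17279/(4*(-49049 + (161 + 2*(-34)))) = 17279/(4*(-49049 + (161 - 68))) = 17279/(4*(-49049 + 93)) = (17279/4)/(-48956) = (17279/4)*(-1/48956) = -17279/195824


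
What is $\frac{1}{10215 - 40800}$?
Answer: $- \frac{1}{30585} \approx -3.2696 \cdot 10^{-5}$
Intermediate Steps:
$\frac{1}{10215 - 40800} = \frac{1}{-30585} = - \frac{1}{30585}$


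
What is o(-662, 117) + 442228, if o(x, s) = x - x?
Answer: 442228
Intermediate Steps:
o(x, s) = 0
o(-662, 117) + 442228 = 0 + 442228 = 442228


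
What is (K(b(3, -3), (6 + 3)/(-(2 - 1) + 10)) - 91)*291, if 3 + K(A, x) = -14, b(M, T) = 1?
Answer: -31428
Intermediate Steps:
K(A, x) = -17 (K(A, x) = -3 - 14 = -17)
(K(b(3, -3), (6 + 3)/(-(2 - 1) + 10)) - 91)*291 = (-17 - 91)*291 = -108*291 = -31428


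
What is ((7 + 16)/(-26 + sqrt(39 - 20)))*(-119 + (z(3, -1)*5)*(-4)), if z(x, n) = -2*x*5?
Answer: -287638/657 - 11063*sqrt(19)/657 ≈ -511.20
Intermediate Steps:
z(x, n) = -10*x
((7 + 16)/(-26 + sqrt(39 - 20)))*(-119 + (z(3, -1)*5)*(-4)) = ((7 + 16)/(-26 + sqrt(39 - 20)))*(-119 + (-10*3*5)*(-4)) = (23/(-26 + sqrt(19)))*(-119 - 30*5*(-4)) = (23/(-26 + sqrt(19)))*(-119 - 150*(-4)) = (23/(-26 + sqrt(19)))*(-119 + 600) = (23/(-26 + sqrt(19)))*481 = 11063/(-26 + sqrt(19))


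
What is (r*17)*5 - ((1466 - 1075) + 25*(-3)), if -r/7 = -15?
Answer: 8609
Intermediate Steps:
r = 105 (r = -7*(-15) = 105)
(r*17)*5 - ((1466 - 1075) + 25*(-3)) = (105*17)*5 - ((1466 - 1075) + 25*(-3)) = 1785*5 - (391 - 75) = 8925 - 1*316 = 8925 - 316 = 8609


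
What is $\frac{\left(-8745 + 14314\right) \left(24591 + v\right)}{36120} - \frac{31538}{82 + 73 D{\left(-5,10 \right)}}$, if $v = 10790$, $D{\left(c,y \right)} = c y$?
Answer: $\frac{22005200491}{4027380} \approx 5463.9$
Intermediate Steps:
$\frac{\left(-8745 + 14314\right) \left(24591 + v\right)}{36120} - \frac{31538}{82 + 73 D{\left(-5,10 \right)}} = \frac{\left(-8745 + 14314\right) \left(24591 + 10790\right)}{36120} - \frac{31538}{82 + 73 \left(\left(-5\right) 10\right)} = 5569 \cdot 35381 \cdot \frac{1}{36120} - \frac{31538}{82 + 73 \left(-50\right)} = 197036789 \cdot \frac{1}{36120} - \frac{31538}{82 - 3650} = \frac{197036789}{36120} - \frac{31538}{-3568} = \frac{197036789}{36120} - - \frac{15769}{1784} = \frac{197036789}{36120} + \frac{15769}{1784} = \frac{22005200491}{4027380}$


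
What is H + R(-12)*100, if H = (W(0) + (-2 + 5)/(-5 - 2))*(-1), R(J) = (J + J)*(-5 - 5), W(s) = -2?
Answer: 168017/7 ≈ 24002.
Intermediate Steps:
R(J) = -20*J (R(J) = (2*J)*(-10) = -20*J)
H = 17/7 (H = (-2 + (-2 + 5)/(-5 - 2))*(-1) = (-2 + 3/(-7))*(-1) = (-2 + 3*(-1/7))*(-1) = (-2 - 3/7)*(-1) = -17/7*(-1) = 17/7 ≈ 2.4286)
H + R(-12)*100 = 17/7 - 20*(-12)*100 = 17/7 + 240*100 = 17/7 + 24000 = 168017/7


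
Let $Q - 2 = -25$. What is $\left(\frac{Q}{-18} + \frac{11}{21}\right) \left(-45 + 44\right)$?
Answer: $- \frac{227}{126} \approx -1.8016$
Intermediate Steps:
$Q = -23$ ($Q = 2 - 25 = -23$)
$\left(\frac{Q}{-18} + \frac{11}{21}\right) \left(-45 + 44\right) = \left(- \frac{23}{-18} + \frac{11}{21}\right) \left(-45 + 44\right) = \left(\left(-23\right) \left(- \frac{1}{18}\right) + 11 \cdot \frac{1}{21}\right) \left(-1\right) = \left(\frac{23}{18} + \frac{11}{21}\right) \left(-1\right) = \frac{227}{126} \left(-1\right) = - \frac{227}{126}$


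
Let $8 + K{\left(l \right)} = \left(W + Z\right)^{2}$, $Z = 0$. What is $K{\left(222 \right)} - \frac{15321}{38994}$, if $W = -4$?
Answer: $\frac{98877}{12998} \approx 7.6071$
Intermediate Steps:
$K{\left(l \right)} = 8$ ($K{\left(l \right)} = -8 + \left(-4 + 0\right)^{2} = -8 + \left(-4\right)^{2} = -8 + 16 = 8$)
$K{\left(222 \right)} - \frac{15321}{38994} = 8 - \frac{15321}{38994} = 8 - \frac{5107}{12998} = \frac{98877}{12998}$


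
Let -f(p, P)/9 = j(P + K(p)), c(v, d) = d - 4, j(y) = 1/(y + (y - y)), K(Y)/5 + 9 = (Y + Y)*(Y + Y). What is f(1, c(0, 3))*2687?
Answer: 24183/26 ≈ 930.12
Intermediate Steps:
K(Y) = -45 + 20*Y² (K(Y) = -45 + 5*((Y + Y)*(Y + Y)) = -45 + 5*((2*Y)*(2*Y)) = -45 + 5*(4*Y²) = -45 + 20*Y²)
j(y) = 1/y (j(y) = 1/(y + 0) = 1/y)
c(v, d) = -4 + d
f(p, P) = -9/(-45 + P + 20*p²) (f(p, P) = -9/(P + (-45 + 20*p²)) = -9/(-45 + P + 20*p²))
f(1, c(0, 3))*2687 = -9/(-45 + (-4 + 3) + 20*1²)*2687 = -9/(-45 - 1 + 20*1)*2687 = -9/(-45 - 1 + 20)*2687 = -9/(-26)*2687 = -9*(-1/26)*2687 = (9/26)*2687 = 24183/26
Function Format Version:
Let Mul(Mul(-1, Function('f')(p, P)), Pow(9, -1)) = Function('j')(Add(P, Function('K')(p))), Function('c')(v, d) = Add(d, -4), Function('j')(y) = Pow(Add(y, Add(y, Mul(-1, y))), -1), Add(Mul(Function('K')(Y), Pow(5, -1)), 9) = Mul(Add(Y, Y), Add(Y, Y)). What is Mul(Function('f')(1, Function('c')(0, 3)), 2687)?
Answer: Rational(24183, 26) ≈ 930.12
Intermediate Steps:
Function('K')(Y) = Add(-45, Mul(20, Pow(Y, 2))) (Function('K')(Y) = Add(-45, Mul(5, Mul(Add(Y, Y), Add(Y, Y)))) = Add(-45, Mul(5, Mul(Mul(2, Y), Mul(2, Y)))) = Add(-45, Mul(5, Mul(4, Pow(Y, 2)))) = Add(-45, Mul(20, Pow(Y, 2))))
Function('j')(y) = Pow(y, -1) (Function('j')(y) = Pow(Add(y, 0), -1) = Pow(y, -1))
Function('c')(v, d) = Add(-4, d)
Function('f')(p, P) = Mul(-9, Pow(Add(-45, P, Mul(20, Pow(p, 2))), -1)) (Function('f')(p, P) = Mul(-9, Pow(Add(P, Add(-45, Mul(20, Pow(p, 2)))), -1)) = Mul(-9, Pow(Add(-45, P, Mul(20, Pow(p, 2))), -1)))
Mul(Function('f')(1, Function('c')(0, 3)), 2687) = Mul(Mul(-9, Pow(Add(-45, Add(-4, 3), Mul(20, Pow(1, 2))), -1)), 2687) = Mul(Mul(-9, Pow(Add(-45, -1, Mul(20, 1)), -1)), 2687) = Mul(Mul(-9, Pow(Add(-45, -1, 20), -1)), 2687) = Mul(Mul(-9, Pow(-26, -1)), 2687) = Mul(Mul(-9, Rational(-1, 26)), 2687) = Mul(Rational(9, 26), 2687) = Rational(24183, 26)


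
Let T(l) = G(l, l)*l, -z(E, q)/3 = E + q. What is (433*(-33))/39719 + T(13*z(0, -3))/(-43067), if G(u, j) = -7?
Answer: -582854502/1710578173 ≈ -0.34074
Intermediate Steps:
z(E, q) = -3*E - 3*q (z(E, q) = -3*(E + q) = -3*E - 3*q)
T(l) = -7*l
(433*(-33))/39719 + T(13*z(0, -3))/(-43067) = (433*(-33))/39719 - 91*(-3*0 - 3*(-3))/(-43067) = -14289*1/39719 - 91*(0 + 9)*(-1/43067) = -14289/39719 - 91*9*(-1/43067) = -14289/39719 - 7*117*(-1/43067) = -14289/39719 - 819*(-1/43067) = -14289/39719 + 819/43067 = -582854502/1710578173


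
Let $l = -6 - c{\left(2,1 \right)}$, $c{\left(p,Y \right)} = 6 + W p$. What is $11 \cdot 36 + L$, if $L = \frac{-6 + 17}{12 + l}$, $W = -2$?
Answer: $\frac{1595}{4} \approx 398.75$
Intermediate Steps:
$c{\left(p,Y \right)} = 6 - 2 p$
$l = -8$ ($l = -6 - \left(6 - 4\right) = -6 - 2 = -8$)
$L = \frac{11}{4}$ ($L = \frac{-6 + 17}{12 - 8} = \frac{11}{4} \approx 2.75$)
$11 \cdot 36 + L = 11 \cdot 36 + \frac{11}{4} = 396 + \frac{11}{4} = \frac{1595}{4}$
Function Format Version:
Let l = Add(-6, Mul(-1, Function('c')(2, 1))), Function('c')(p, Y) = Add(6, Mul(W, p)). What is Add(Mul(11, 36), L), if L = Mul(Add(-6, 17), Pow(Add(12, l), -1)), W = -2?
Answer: Rational(1595, 4) ≈ 398.75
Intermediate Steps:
Function('c')(p, Y) = Add(6, Mul(-2, p))
l = -8 (l = Add(-6, Mul(-1, Add(6, Mul(-2, 2)))) = Add(-6, Mul(-1, Add(6, -4))) = Add(-6, Mul(-1, 2)) = Add(-6, -2) = -8)
L = Rational(11, 4) (L = Mul(Add(-6, 17), Pow(Add(12, -8), -1)) = Mul(11, Pow(4, -1)) = Mul(11, Rational(1, 4)) = Rational(11, 4) ≈ 2.7500)
Add(Mul(11, 36), L) = Add(Mul(11, 36), Rational(11, 4)) = Add(396, Rational(11, 4)) = Rational(1595, 4)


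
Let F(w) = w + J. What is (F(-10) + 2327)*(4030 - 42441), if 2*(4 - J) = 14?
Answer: -88883054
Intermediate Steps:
J = -3 (J = 4 - 1/2*14 = 4 - 7 = -3)
F(w) = -3 + w (F(w) = w - 3 = -3 + w)
(F(-10) + 2327)*(4030 - 42441) = ((-3 - 10) + 2327)*(4030 - 42441) = (-13 + 2327)*(-38411) = 2314*(-38411) = -88883054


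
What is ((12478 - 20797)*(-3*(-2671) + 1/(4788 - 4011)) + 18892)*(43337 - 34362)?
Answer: -154909288166550/259 ≈ -5.9811e+11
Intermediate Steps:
((12478 - 20797)*(-3*(-2671) + 1/(4788 - 4011)) + 18892)*(43337 - 34362) = (-8319*(8013 + 1/777) + 18892)*8975 = (-8319*6226102/777 + 18892)*8975 = (-17264980846/259 + 18892)*8975 = -17260087818/259*8975 = -154909288166550/259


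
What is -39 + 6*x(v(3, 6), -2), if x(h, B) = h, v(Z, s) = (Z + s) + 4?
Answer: 39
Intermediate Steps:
v(Z, s) = 4 + Z + s
-39 + 6*x(v(3, 6), -2) = -39 + 6*(4 + 3 + 6) = -39 + 6*13 = -39 + 78 = 39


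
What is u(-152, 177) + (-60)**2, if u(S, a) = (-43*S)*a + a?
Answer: 1160649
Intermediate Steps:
u(S, a) = a - 43*S*a (u(S, a) = -43*S*a + a = a - 43*S*a)
u(-152, 177) + (-60)**2 = 177*(1 - 43*(-152)) + (-60)**2 = 177*(1 + 6536) + 3600 = 177*6537 + 3600 = 1157049 + 3600 = 1160649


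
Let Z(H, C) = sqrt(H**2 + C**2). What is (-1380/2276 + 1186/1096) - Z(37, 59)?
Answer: 148357/311812 - 5*sqrt(194) ≈ -69.166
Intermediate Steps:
Z(H, C) = sqrt(C**2 + H**2)
(-1380/2276 + 1186/1096) - Z(37, 59) = (-1380/2276 + 1186/1096) - sqrt(59**2 + 37**2) = (-1380*1/2276 + 1186*(1/1096)) - sqrt(3481 + 1369) = (-345/569 + 593/548) - sqrt(4850) = 148357/311812 - 5*sqrt(194)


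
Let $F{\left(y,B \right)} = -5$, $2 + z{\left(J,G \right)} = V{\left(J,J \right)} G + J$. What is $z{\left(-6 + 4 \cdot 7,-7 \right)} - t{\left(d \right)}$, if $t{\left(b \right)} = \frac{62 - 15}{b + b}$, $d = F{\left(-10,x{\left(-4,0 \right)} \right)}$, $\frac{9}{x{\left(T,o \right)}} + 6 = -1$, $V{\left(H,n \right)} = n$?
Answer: $- \frac{1293}{10} \approx -129.3$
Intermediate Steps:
$z{\left(J,G \right)} = -2 + J + G J$ ($z{\left(J,G \right)} = -2 + \left(J G + J\right) = -2 + \left(G J + J\right) = -2 + \left(J + G J\right) = -2 + J + G J$)
$x{\left(T,o \right)} = - \frac{9}{7}$ ($x{\left(T,o \right)} = \frac{9}{-6 - 1} = \frac{9}{-7} = 9 \left(- \frac{1}{7}\right) = - \frac{9}{7}$)
$d = -5$
$t{\left(b \right)} = \frac{47}{2 b}$
$z{\left(-6 + 4 \cdot 7,-7 \right)} - t{\left(d \right)} = \left(-2 + \left(-6 + 4 \cdot 7\right) - 7 \left(-6 + 4 \cdot 7\right)\right) - \frac{47}{2 \left(-5\right)} = \left(-2 + \left(-6 + 28\right) - 7 \left(-6 + 28\right)\right) - \frac{47}{2} \left(- \frac{1}{5}\right) = \left(-2 + 22 - 154\right) - - \frac{47}{10} = \left(-2 + 22 - 154\right) + \frac{47}{10} = -134 + \frac{47}{10} = - \frac{1293}{10}$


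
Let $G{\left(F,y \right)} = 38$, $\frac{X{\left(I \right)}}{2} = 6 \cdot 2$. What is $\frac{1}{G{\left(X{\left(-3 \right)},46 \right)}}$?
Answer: $\frac{1}{38} \approx 0.026316$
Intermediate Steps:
$X{\left(I \right)} = 24$ ($X{\left(I \right)} = 2 \cdot 6 \cdot 2 = 2 \cdot 12 = 24$)
$\frac{1}{G{\left(X{\left(-3 \right)},46 \right)}} = \frac{1}{38}$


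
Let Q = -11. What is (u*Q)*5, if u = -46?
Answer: 2530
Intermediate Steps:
(u*Q)*5 = -46*(-11)*5 = 506*5 = 2530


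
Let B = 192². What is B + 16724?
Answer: 53588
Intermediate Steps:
B = 36864
B + 16724 = 36864 + 16724 = 53588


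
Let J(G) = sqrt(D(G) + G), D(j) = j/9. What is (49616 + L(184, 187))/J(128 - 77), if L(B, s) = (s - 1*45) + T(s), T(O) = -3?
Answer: 9951*sqrt(510)/34 ≈ 6609.6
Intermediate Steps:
D(j) = j/9 (D(j) = j*(1/9) = j/9)
L(B, s) = -48 + s (L(B, s) = (s - 1*45) - 3 = (s - 45) - 3 = (-45 + s) - 3 = -48 + s)
J(G) = sqrt(10)*sqrt(G)/3 (J(G) = sqrt(G/9 + G) = sqrt(10*G/9) = sqrt(10)*sqrt(G)/3)
(49616 + L(184, 187))/J(128 - 77) = (49616 + (-48 + 187))/((sqrt(10)*sqrt(128 - 77)/3)) = (49616 + 139)/((sqrt(10)*sqrt(51)/3)) = 49755/((sqrt(510)/3)) = 49755*(sqrt(510)/170) = 9951*sqrt(510)/34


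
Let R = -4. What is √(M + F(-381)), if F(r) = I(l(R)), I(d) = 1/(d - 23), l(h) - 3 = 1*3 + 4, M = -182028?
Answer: I*√30762745/13 ≈ 426.65*I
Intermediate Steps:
l(h) = 10 (l(h) = 3 + (1*3 + 4) = 3 + (3 + 4) = 3 + 7 = 10)
I(d) = 1/(-23 + d)
F(r) = -1/13 (F(r) = 1/(-23 + 10) = 1/(-13) = -1/13)
√(M + F(-381)) = √(-182028 - 1/13) = √(-2366365/13) = I*√30762745/13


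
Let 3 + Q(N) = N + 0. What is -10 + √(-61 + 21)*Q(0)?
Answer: -10 - 6*I*√10 ≈ -10.0 - 18.974*I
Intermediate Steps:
Q(N) = -3 + N (Q(N) = -3 + (N + 0) = -3 + N)
-10 + √(-61 + 21)*Q(0) = -10 + √(-61 + 21)*(-3 + 0) = -10 + √(-40)*(-3) = -10 + (2*I*√10)*(-3) = -10 - 6*I*√10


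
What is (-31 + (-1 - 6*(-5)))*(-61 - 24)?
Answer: 170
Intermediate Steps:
(-31 + (-1 - 6*(-5)))*(-61 - 24) = (-31 + (-1 + 30))*(-85) = (-31 + 29)*(-85) = -2*(-85) = 170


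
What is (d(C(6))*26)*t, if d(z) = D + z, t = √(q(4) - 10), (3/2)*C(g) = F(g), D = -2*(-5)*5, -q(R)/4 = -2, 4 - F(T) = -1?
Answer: 4160*I*√2/3 ≈ 1961.0*I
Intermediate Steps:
F(T) = 5 (F(T) = 4 - 1*(-1) = 4 + 1 = 5)
q(R) = 8 (q(R) = -4*(-2) = 8)
D = 50 (D = 10*5 = 50)
C(g) = 10/3 (C(g) = (⅔)*5 = 10/3)
t = I*√2 (t = √(8 - 10) = √(-2) = I*√2 ≈ 1.4142*I)
d(z) = 50 + z
(d(C(6))*26)*t = ((50 + 10/3)*26)*(I*√2) = ((160/3)*26)*(I*√2) = 4160*(I*√2)/3 = 4160*I*√2/3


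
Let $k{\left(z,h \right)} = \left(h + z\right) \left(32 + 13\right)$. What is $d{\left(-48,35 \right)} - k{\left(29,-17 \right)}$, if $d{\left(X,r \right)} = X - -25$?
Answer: $-563$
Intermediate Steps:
$k{\left(z,h \right)} = 45 h + 45 z$ ($k{\left(z,h \right)} = \left(h + z\right) 45 = 45 h + 45 z$)
$d{\left(X,r \right)} = 25 + X$ ($d{\left(X,r \right)} = X + 25 = 25 + X$)
$d{\left(-48,35 \right)} - k{\left(29,-17 \right)} = \left(25 - 48\right) - \left(45 \left(-17\right) + 45 \cdot 29\right) = -23 - \left(-765 + 1305\right) = -23 - 540 = -563$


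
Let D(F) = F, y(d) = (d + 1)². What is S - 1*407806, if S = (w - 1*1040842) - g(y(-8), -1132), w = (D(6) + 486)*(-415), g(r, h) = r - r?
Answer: -1652828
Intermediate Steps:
y(d) = (1 + d)²
g(r, h) = 0
w = -204180 (w = (6 + 486)*(-415) = 492*(-415) = -204180)
S = -1245022 (S = (-204180 - 1*1040842) - 1*0 = (-204180 - 1040842) + 0 = -1245022 + 0 = -1245022)
S - 1*407806 = -1245022 - 1*407806 = -1245022 - 407806 = -1652828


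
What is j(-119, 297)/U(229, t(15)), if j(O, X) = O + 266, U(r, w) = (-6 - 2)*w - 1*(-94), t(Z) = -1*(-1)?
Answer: 147/86 ≈ 1.7093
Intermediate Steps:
t(Z) = 1
U(r, w) = 94 - 8*w (U(r, w) = -8*w + 94 = 94 - 8*w)
j(O, X) = 266 + O
j(-119, 297)/U(229, t(15)) = (266 - 119)/(94 - 8*1) = 147/(94 - 8) = 147/86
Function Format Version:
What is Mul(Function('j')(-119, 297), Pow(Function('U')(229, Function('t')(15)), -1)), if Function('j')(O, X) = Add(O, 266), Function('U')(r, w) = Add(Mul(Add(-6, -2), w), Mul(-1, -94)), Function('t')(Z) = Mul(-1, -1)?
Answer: Rational(147, 86) ≈ 1.7093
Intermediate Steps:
Function('t')(Z) = 1
Function('U')(r, w) = Add(94, Mul(-8, w)) (Function('U')(r, w) = Add(Mul(-8, w), 94) = Add(94, Mul(-8, w)))
Function('j')(O, X) = Add(266, O)
Mul(Function('j')(-119, 297), Pow(Function('U')(229, Function('t')(15)), -1)) = Mul(Add(266, -119), Pow(Add(94, Mul(-8, 1)), -1)) = Mul(147, Pow(Add(94, -8), -1)) = Mul(147, Pow(86, -1)) = Mul(147, Rational(1, 86)) = Rational(147, 86)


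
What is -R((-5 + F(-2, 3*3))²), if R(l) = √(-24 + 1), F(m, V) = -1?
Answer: -I*√23 ≈ -4.7958*I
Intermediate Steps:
R(l) = I*√23 (R(l) = √(-23) = I*√23)
-R((-5 + F(-2, 3*3))²) = -I*√23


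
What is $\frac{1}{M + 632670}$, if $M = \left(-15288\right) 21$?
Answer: $\frac{1}{311622} \approx 3.209 \cdot 10^{-6}$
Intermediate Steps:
$M = -321048$
$\frac{1}{M + 632670} = \frac{1}{-321048 + 632670} = \frac{1}{311622}$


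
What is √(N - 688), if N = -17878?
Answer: I*√18566 ≈ 136.26*I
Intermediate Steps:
√(N - 688) = √(-17878 - 688) = √(-18566) = I*√18566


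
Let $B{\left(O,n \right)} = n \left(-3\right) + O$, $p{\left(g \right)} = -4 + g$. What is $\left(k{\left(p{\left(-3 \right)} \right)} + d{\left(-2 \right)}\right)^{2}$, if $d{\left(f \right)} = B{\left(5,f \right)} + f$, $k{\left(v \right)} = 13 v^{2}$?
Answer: $417316$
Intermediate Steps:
$B{\left(O,n \right)} = O - 3 n$ ($B{\left(O,n \right)} = - 3 n + O = O - 3 n$)
$d{\left(f \right)} = 5 - 2 f$ ($d{\left(f \right)} = \left(5 - 3 f\right) + f = 5 - 2 f$)
$\left(k{\left(p{\left(-3 \right)} \right)} + d{\left(-2 \right)}\right)^{2} = \left(13 \left(-4 - 3\right)^{2} + \left(5 - -4\right)\right)^{2} = \left(13 \left(-7\right)^{2} + \left(5 + 4\right)\right)^{2} = \left(13 \cdot 49 + 9\right)^{2} = \left(637 + 9\right)^{2} = 646^{2} = 417316$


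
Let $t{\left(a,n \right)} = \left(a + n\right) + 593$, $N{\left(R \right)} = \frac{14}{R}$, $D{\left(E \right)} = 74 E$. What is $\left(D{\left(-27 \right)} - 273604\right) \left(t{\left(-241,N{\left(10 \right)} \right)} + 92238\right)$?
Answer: $- \frac{127591875114}{5} \approx -2.5518 \cdot 10^{10}$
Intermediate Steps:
$t{\left(a,n \right)} = 593 + a + n$
$\left(D{\left(-27 \right)} - 273604\right) \left(t{\left(-241,N{\left(10 \right)} \right)} + 92238\right) = \left(74 \left(-27\right) - 273604\right) \left(\left(593 - 241 + \frac{14}{10}\right) + 92238\right) = \left(-1998 - 273604\right) \left(\left(593 - 241 + 14 \cdot \frac{1}{10}\right) + 92238\right) = - 275602 \left(\left(593 - 241 + \frac{7}{5}\right) + 92238\right) = - 275602 \left(\frac{1767}{5} + 92238\right) = \left(-275602\right) \frac{462957}{5} = - \frac{127591875114}{5}$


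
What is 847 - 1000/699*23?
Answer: 569053/699 ≈ 814.10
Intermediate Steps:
847 - 1000/699*23 = 847 - 23000/699 = 569053/699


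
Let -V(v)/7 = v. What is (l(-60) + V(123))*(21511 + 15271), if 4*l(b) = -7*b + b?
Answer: -28358922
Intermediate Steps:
V(v) = -7*v
l(b) = -3*b/2 (l(b) = (-7*b + b)/4 = (-6*b)/4 = -3*b/2)
(l(-60) + V(123))*(21511 + 15271) = (-3/2*(-60) - 7*123)*(21511 + 15271) = (90 - 861)*36782 = -771*36782 = -28358922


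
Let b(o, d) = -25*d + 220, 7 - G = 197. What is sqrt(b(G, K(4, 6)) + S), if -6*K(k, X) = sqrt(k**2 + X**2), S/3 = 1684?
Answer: sqrt(47448 + 75*sqrt(13))/3 ≈ 72.815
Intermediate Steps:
S = 5052 (S = 3*1684 = 5052)
G = -190 (G = 7 - 1*197 = 7 - 197 = -190)
K(k, X) = -sqrt(X**2 + k**2)/6 (K(k, X) = -sqrt(k**2 + X**2)/6 = -sqrt(X**2 + k**2)/6)
b(o, d) = 220 - 25*d
sqrt(b(G, K(4, 6)) + S) = sqrt((220 - (-25)*sqrt(6**2 + 4**2)/6) + 5052) = sqrt((220 - (-25)*sqrt(36 + 16)/6) + 5052) = sqrt((220 - (-25)*sqrt(52)/6) + 5052) = sqrt((220 - (-25)*2*sqrt(13)/6) + 5052) = sqrt((220 - (-25)*sqrt(13)/3) + 5052) = sqrt((220 + 25*sqrt(13)/3) + 5052) = sqrt(5272 + 25*sqrt(13)/3)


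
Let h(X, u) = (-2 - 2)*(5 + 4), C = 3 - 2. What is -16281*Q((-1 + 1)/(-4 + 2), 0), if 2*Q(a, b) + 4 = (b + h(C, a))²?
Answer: -10517526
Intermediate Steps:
C = 1
h(X, u) = -36 (h(X, u) = -4*9 = -36)
Q(a, b) = -2 + (-36 + b)²/2 (Q(a, b) = -2 + (b - 36)²/2 = -2 + (-36 + b)²/2)
-16281*Q((-1 + 1)/(-4 + 2), 0) = -16281*(-2 + (-36 + 0)²/2) = -16281*(-2 + (½)*(-36)²) = -16281*(-2 + (½)*1296) = -16281*(-2 + 648) = -16281*646 = -10517526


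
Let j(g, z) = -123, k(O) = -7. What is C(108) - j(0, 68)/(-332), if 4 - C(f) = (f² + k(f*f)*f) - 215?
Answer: -3548871/332 ≈ -10689.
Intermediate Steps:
C(f) = 219 - f² + 7*f (C(f) = 4 - ((f² - 7*f) - 215) = 4 - (-215 + f² - 7*f) = 4 + (215 - f² + 7*f) = 219 - f² + 7*f)
C(108) - j(0, 68)/(-332) = (219 - 1*108² + 7*108) - (-123)/(-332) = (219 - 1*11664 + 756) - (-123)*(-1)/332 = (219 - 11664 + 756) - 1*123/332 = -10689 - 123/332 = -3548871/332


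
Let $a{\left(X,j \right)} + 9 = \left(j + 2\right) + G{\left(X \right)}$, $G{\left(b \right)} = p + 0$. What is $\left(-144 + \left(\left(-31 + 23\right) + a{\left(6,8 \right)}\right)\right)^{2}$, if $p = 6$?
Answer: $21025$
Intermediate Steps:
$G{\left(b \right)} = 6$ ($G{\left(b \right)} = 6 + 0 = 6$)
$a{\left(X,j \right)} = -1 + j$ ($a{\left(X,j \right)} = -9 + \left(\left(j + 2\right) + 6\right) = -9 + \left(\left(2 + j\right) + 6\right) = -9 + \left(8 + j\right) = -1 + j$)
$\left(-144 + \left(\left(-31 + 23\right) + a{\left(6,8 \right)}\right)\right)^{2} = \left(-144 + \left(\left(-31 + 23\right) + \left(-1 + 8\right)\right)\right)^{2} = \left(-144 + \left(-8 + 7\right)\right)^{2} = \left(-144 - 1\right)^{2} = \left(-145\right)^{2} = 21025$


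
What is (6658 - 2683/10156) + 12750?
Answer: 197104965/10156 ≈ 19408.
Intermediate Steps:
(6658 - 2683/10156) + 12750 = 67615965/10156 + 12750 = 197104965/10156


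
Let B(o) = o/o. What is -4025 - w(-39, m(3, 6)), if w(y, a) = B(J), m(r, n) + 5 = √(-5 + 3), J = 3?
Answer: -4026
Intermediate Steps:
m(r, n) = -5 + I*√2 (m(r, n) = -5 + √(-5 + 3) = -5 + √(-2) = -5 + I*√2)
B(o) = 1
w(y, a) = 1
-4025 - w(-39, m(3, 6)) = -4025 - 1*1 = -4025 - 1 = -4026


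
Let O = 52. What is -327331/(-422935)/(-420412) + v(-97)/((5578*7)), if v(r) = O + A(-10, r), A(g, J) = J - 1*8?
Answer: -4718274637443/3471325069622060 ≈ -0.0013592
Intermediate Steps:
A(g, J) = -8 + J (A(g, J) = J - 8 = -8 + J)
v(r) = 44 + r (v(r) = 52 + (-8 + r) = 44 + r)
-327331/(-422935)/(-420412) + v(-97)/((5578*7)) = -327331/(-422935)/(-420412) + (44 - 97)/((5578*7)) = -327331*(-1/422935)*(-1/420412) - 53/39046 = (327331/422935)*(-1/420412) - 53*1/39046 = -327331/177806949220 - 53/39046 = -4718274637443/3471325069622060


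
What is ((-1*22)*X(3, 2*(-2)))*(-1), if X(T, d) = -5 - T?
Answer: -176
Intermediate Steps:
((-1*22)*X(3, 2*(-2)))*(-1) = ((-1*22)*(-5 - 1*3))*(-1) = -22*(-5 - 3)*(-1) = -22*(-8)*(-1) = 176*(-1) = -176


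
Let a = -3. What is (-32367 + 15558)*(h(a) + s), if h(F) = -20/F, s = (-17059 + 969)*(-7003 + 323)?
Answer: -1806651602860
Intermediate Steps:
s = 107481200 (s = -16090*(-6680) = 107481200)
(-32367 + 15558)*(h(a) + s) = (-32367 + 15558)*(-20/(-3) + 107481200) = -16809*(-20*(-⅓) + 107481200) = -16809*(20/3 + 107481200) = -16809*322443620/3 = -1806651602860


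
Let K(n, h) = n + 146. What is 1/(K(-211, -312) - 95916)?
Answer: -1/95981 ≈ -1.0419e-5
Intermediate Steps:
K(n, h) = 146 + n
1/(K(-211, -312) - 95916) = 1/((146 - 211) - 95916) = 1/(-65 - 95916) = 1/(-95981) = -1/95981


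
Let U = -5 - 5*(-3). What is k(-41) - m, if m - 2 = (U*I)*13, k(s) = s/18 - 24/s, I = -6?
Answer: 572915/738 ≈ 776.31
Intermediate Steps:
U = 10 (U = -5 + 15 = 10)
k(s) = -24/s + s/18 (k(s) = s*(1/18) - 24/s = s/18 - 24/s = -24/s + s/18)
m = -778 (m = 2 + (10*(-6))*13 = 2 - 60*13 = 2 - 780 = -778)
k(-41) - m = (-24/(-41) + (1/18)*(-41)) - 1*(-778) = (-24*(-1/41) - 41/18) + 778 = (24/41 - 41/18) + 778 = -1249/738 + 778 = 572915/738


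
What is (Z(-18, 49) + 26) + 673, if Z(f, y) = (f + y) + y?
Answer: 779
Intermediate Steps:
Z(f, y) = f + 2*y
(Z(-18, 49) + 26) + 673 = ((-18 + 2*49) + 26) + 673 = ((-18 + 98) + 26) + 673 = (80 + 26) + 673 = 106 + 673 = 779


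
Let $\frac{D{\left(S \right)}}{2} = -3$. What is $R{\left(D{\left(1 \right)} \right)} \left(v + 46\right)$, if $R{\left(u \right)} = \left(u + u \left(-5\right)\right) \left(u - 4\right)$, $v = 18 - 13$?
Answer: $-12240$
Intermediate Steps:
$D{\left(S \right)} = -6$ ($D{\left(S \right)} = 2 \left(-3\right) = -6$)
$v = 5$
$R{\left(u \right)} = - 4 u \left(-4 + u\right)$ ($R{\left(u \right)} = \left(u - 5 u\right) \left(-4 + u\right) = - 4 u \left(-4 + u\right)$)
$R{\left(D{\left(1 \right)} \right)} \left(v + 46\right) = 4 \left(-6\right) \left(4 - -6\right) \left(5 + 46\right) = 4 \left(-6\right) \left(4 + 6\right) 51 = 4 \left(-6\right) 10 \cdot 51 = \left(-240\right) 51 = -12240$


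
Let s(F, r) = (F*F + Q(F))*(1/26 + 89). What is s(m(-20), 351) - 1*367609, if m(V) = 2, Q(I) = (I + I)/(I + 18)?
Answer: -9548111/26 ≈ -3.6724e+5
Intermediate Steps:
Q(I) = 2*I/(18 + I) (Q(I) = (2*I)/(18 + I) = 2*I/(18 + I))
s(F, r) = 2315*F**2/26 + 2315*F/(13*(18 + F)) (s(F, r) = (F*F + 2*F/(18 + F))*(1/26 + 89) = (F**2 + 2*F/(18 + F))*(1/26 + 89) = (F**2 + 2*F/(18 + F))*(2315/26) = 2315*F**2/26 + 2315*F/(13*(18 + F)))
s(m(-20), 351) - 1*367609 = (2315/26)*2*(2 + 2*(18 + 2))/(18 + 2) - 1*367609 = (2315/26)*2*(2 + 2*20)/20 - 367609 = (2315/26)*2*(1/20)*(2 + 40) - 367609 = (2315/26)*2*(1/20)*42 - 367609 = 9723/26 - 367609 = -9548111/26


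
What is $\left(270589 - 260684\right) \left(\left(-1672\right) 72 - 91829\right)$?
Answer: $-2101969765$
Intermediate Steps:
$\left(270589 - 260684\right) \left(\left(-1672\right) 72 - 91829\right) = 9905 \left(-120384 - 91829\right) = 9905 \left(-212213\right) = -2101969765$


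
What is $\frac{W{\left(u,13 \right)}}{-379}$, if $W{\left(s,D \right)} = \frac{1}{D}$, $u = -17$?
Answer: $- \frac{1}{4927} \approx -0.00020296$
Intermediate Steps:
$\frac{W{\left(u,13 \right)}}{-379} = \frac{1}{13 \left(-379\right)} = \frac{1}{13} \left(- \frac{1}{379}\right) = - \frac{1}{4927}$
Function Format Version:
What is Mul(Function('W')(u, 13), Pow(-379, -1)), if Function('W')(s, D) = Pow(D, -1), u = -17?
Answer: Rational(-1, 4927) ≈ -0.00020296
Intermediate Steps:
Mul(Function('W')(u, 13), Pow(-379, -1)) = Mul(Pow(13, -1), Pow(-379, -1)) = Mul(Rational(1, 13), Rational(-1, 379)) = Rational(-1, 4927)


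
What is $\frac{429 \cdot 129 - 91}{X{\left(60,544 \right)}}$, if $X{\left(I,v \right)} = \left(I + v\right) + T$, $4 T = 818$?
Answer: $\frac{110500}{1617} \approx 68.336$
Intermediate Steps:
$T = \frac{409}{2}$ ($T = \frac{1}{4} \cdot 818 = \frac{409}{2} \approx 204.5$)
$X{\left(I,v \right)} = \frac{409}{2} + I + v$ ($X{\left(I,v \right)} = \left(I + v\right) + \frac{409}{2} = \frac{409}{2} + I + v$)
$\frac{429 \cdot 129 - 91}{X{\left(60,544 \right)}} = \frac{429 \cdot 129 - 91}{\frac{409}{2} + 60 + 544} = \frac{55341 - 91}{\frac{1617}{2}} = 55250 \cdot \frac{2}{1617} = \frac{110500}{1617}$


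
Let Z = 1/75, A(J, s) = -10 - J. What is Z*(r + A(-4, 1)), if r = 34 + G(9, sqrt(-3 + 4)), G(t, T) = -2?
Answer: 26/75 ≈ 0.34667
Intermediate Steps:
Z = 1/75 ≈ 0.013333
r = 32 (r = 34 - 2 = 32)
Z*(r + A(-4, 1)) = (32 + (-10 - 1*(-4)))/75 = (32 + (-10 + 4))/75 = (32 - 6)/75 = (1/75)*26 = 26/75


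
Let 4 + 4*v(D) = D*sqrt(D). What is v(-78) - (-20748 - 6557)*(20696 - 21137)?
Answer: -12041506 - 39*I*sqrt(78)/2 ≈ -1.2042e+7 - 172.22*I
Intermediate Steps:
v(D) = -1 + D**(3/2)/4 (v(D) = -1 + (D*sqrt(D))/4 = -1 + D**(3/2)/4)
v(-78) - (-20748 - 6557)*(20696 - 21137) = (-1 + (-78)**(3/2)/4) - (-20748 - 6557)*(20696 - 21137) = (-1 + (-78*I*sqrt(78))/4) - (-27305)*(-441) = (-1 - 39*I*sqrt(78)/2) - 1*12041505 = (-1 - 39*I*sqrt(78)/2) - 12041505 = -12041506 - 39*I*sqrt(78)/2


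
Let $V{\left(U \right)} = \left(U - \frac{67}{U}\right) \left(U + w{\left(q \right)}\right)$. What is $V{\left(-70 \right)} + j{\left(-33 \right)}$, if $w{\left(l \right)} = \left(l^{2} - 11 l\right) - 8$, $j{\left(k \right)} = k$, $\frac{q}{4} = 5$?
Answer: $- \frac{247638}{35} \approx -7075.4$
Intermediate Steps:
$q = 20$ ($q = 4 \cdot 5 = 20$)
$w{\left(l \right)} = -8 + l^{2} - 11 l$
$V{\left(U \right)} = \left(172 + U\right) \left(U - \frac{67}{U}\right)$ ($V{\left(U \right)} = \left(U - \frac{67}{U}\right) \left(U - \left(228 - 400\right)\right) = \left(U - \frac{67}{U}\right) \left(U - -172\right) = \left(U - \frac{67}{U}\right) \left(U + 172\right) = \left(U - \frac{67}{U}\right) \left(172 + U\right) = \left(172 + U\right) \left(U - \frac{67}{U}\right)$)
$V{\left(-70 \right)} + j{\left(-33 \right)} = \left(-67 + \left(-70\right)^{2} - \frac{11524}{-70} + 172 \left(-70\right)\right) - 33 = \left(-67 + 4900 - - \frac{5762}{35} - 12040\right) - 33 = \left(-67 + 4900 + \frac{5762}{35} - 12040\right) - 33 = - \frac{246483}{35} - 33 = - \frac{247638}{35}$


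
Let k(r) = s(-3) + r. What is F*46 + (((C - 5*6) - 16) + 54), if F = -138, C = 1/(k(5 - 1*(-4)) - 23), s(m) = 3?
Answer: -69741/11 ≈ -6340.1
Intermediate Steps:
k(r) = 3 + r
C = -1/11 (C = 1/((3 + (5 - 1*(-4))) - 23) = 1/((3 + (5 + 4)) - 23) = 1/((3 + 9) - 23) = 1/(12 - 23) = 1/(-11) = -1/11 ≈ -0.090909)
F*46 + (((C - 5*6) - 16) + 54) = -138*46 + (((-1/11 - 5*6) - 16) + 54) = -6348 + (((-1/11 - 30) - 16) + 54) = -6348 + ((-331/11 - 16) + 54) = -6348 + (-507/11 + 54) = -6348 + 87/11 = -69741/11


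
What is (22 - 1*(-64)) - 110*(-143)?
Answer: 15816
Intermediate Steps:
(22 - 1*(-64)) - 110*(-143) = (22 + 64) + 15730 = 86 + 15730 = 15816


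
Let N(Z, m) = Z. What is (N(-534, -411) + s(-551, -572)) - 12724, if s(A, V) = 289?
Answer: -12969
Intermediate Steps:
(N(-534, -411) + s(-551, -572)) - 12724 = (-534 + 289) - 12724 = -245 - 12724 = -12969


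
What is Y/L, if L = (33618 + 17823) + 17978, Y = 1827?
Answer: 261/9917 ≈ 0.026318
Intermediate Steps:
L = 69419 (L = 51441 + 17978 = 69419)
Y/L = 1827/69419 = 1827*(1/69419) = 261/9917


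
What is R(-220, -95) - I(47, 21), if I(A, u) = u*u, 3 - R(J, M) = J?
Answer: -218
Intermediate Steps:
R(J, M) = 3 - J
I(A, u) = u²
R(-220, -95) - I(47, 21) = (3 - 1*(-220)) - 1*21² = (3 + 220) - 1*441 = 223 - 441 = -218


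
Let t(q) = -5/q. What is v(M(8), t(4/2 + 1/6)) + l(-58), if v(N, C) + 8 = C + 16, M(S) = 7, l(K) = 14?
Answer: 256/13 ≈ 19.692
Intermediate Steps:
v(N, C) = 8 + C (v(N, C) = -8 + (C + 16) = -8 + (16 + C) = 8 + C)
v(M(8), t(4/2 + 1/6)) + l(-58) = (8 - 5/(4/2 + 1/6)) + 14 = (8 - 5/(4*(1/2) + 1*(1/6))) + 14 = (8 - 5/(2 + 1/6)) + 14 = (8 - 5/13/6) + 14 = (8 - 5*6/13) + 14 = (8 - 30/13) + 14 = 74/13 + 14 = 256/13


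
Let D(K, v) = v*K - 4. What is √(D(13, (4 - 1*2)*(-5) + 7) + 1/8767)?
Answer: 2*I*√826245915/8767 ≈ 6.5574*I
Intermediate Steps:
D(K, v) = -4 + K*v (D(K, v) = K*v - 4 = -4 + K*v)
√(D(13, (4 - 1*2)*(-5) + 7) + 1/8767) = √((-4 + 13*((4 - 1*2)*(-5) + 7)) + 1/8767) = √((-4 + 13*((4 - 2)*(-5) + 7)) + 1/8767) = √((-4 + 13*(2*(-5) + 7)) + 1/8767) = √((-4 + 13*(-10 + 7)) + 1/8767) = √((-4 + 13*(-3)) + 1/8767) = √((-4 - 39) + 1/8767) = √(-43 + 1/8767) = √(-376980/8767) = 2*I*√826245915/8767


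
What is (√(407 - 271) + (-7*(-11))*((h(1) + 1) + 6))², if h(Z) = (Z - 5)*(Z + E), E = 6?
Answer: 2614825 - 6468*√34 ≈ 2.5771e+6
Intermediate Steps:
h(Z) = (-5 + Z)*(6 + Z) (h(Z) = (Z - 5)*(Z + 6) = (-5 + Z)*(6 + Z))
(√(407 - 271) + (-7*(-11))*((h(1) + 1) + 6))² = (√(407 - 271) + (-7*(-11))*(((-30 + 1 + 1²) + 1) + 6))² = (√136 + 77*(((-30 + 1 + 1) + 1) + 6))² = (2*√34 + 77*((-28 + 1) + 6))² = (2*√34 + 77*(-27 + 6))² = (2*√34 + 77*(-21))² = (2*√34 - 1617)² = (-1617 + 2*√34)²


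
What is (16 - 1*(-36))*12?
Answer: 624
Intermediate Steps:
(16 - 1*(-36))*12 = (16 + 36)*12 = 52*12 = 624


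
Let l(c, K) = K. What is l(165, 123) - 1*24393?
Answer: -24270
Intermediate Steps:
l(165, 123) - 1*24393 = 123 - 1*24393 = 123 - 24393 = -24270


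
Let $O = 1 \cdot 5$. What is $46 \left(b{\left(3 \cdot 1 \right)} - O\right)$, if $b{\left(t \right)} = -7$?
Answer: $-552$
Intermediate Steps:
$O = 5$
$46 \left(b{\left(3 \cdot 1 \right)} - O\right) = 46 \left(-7 - 5\right) = 46 \left(-12\right) = -552$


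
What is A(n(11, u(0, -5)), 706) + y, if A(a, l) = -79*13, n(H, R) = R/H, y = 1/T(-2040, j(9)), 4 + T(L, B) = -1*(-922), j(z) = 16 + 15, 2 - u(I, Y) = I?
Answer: -942785/918 ≈ -1027.0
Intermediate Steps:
u(I, Y) = 2 - I
j(z) = 31
T(L, B) = 918 (T(L, B) = -4 - 1*(-922) = -4 + 922 = 918)
y = 1/918 ≈ 0.0010893
A(a, l) = -1027
A(n(11, u(0, -5)), 706) + y = -1027 + 1/918 = -942785/918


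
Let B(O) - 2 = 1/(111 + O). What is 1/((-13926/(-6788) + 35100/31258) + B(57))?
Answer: 4455765384/23082765049 ≈ 0.19303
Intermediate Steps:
B(O) = 2 + 1/(111 + O)
1/((-13926/(-6788) + 35100/31258) + B(57)) = 1/((-13926/(-6788) + 35100/31258) + (223 + 2*57)/(111 + 57)) = 1/((-13926*(-1/6788) + 35100*(1/31258)) + (223 + 114)/168) = 1/((6963/3394 + 17550/15629) + (1/168)*337) = 1/(168389427/53044826 + 337/168) = 1/(23082765049/4455765384) = 4455765384/23082765049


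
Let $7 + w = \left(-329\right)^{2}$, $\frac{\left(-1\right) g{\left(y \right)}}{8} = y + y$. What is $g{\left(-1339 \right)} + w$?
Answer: $129658$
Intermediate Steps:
$g{\left(y \right)} = - 16 y$ ($g{\left(y \right)} = - 8 \left(y + y\right) = - 8 \cdot 2 y = - 16 y$)
$w = 108234$ ($w = -7 + \left(-329\right)^{2} = -7 + 108241 = 108234$)
$g{\left(-1339 \right)} + w = \left(-16\right) \left(-1339\right) + 108234 = 21424 + 108234 = 129658$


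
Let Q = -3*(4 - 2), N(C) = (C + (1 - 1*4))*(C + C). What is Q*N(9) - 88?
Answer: -736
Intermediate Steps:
N(C) = 2*C*(-3 + C) (N(C) = (C + (1 - 4))*(2*C) = (C - 3)*(2*C) = (-3 + C)*(2*C) = 2*C*(-3 + C))
Q = -6 (Q = -3*2 = -6)
Q*N(9) - 88 = -12*9*(-3 + 9) - 88 = -12*9*6 - 88 = -6*108 - 88 = -648 - 88 = -736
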